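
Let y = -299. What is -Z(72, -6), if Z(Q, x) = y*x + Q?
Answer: -1866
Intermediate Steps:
Z(Q, x) = Q - 299*x (Z(Q, x) = -299*x + Q = Q - 299*x)
-Z(72, -6) = -(72 - 299*(-6)) = -(72 + 1794) = -1*1866 = -1866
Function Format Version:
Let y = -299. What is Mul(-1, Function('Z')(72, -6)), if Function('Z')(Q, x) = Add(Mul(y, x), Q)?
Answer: -1866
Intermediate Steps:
Function('Z')(Q, x) = Add(Q, Mul(-299, x)) (Function('Z')(Q, x) = Add(Mul(-299, x), Q) = Add(Q, Mul(-299, x)))
Mul(-1, Function('Z')(72, -6)) = Mul(-1, Add(72, Mul(-299, -6))) = Mul(-1, Add(72, 1794)) = Mul(-1, 1866) = -1866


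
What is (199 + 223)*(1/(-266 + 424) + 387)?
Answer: 12902017/79 ≈ 1.6332e+5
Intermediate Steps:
(199 + 223)*(1/(-266 + 424) + 387) = 422*(1/158 + 387) = 422*(61147/158) = 12902017/79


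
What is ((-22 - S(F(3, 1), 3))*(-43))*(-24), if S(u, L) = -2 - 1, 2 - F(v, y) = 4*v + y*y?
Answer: -19608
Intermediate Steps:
F(v, y) = 2 - y² - 4*v (F(v, y) = 2 - (4*v + y*y) = 2 - (4*v + y²) = 2 - (y² + 4*v) = 2 + (-y² - 4*v) = 2 - y² - 4*v)
S(u, L) = -3
((-22 - S(F(3, 1), 3))*(-43))*(-24) = ((-22 - 1*(-3))*(-43))*(-24) = ((-22 + 3)*(-43))*(-24) = -19*(-43)*(-24) = 817*(-24) = -19608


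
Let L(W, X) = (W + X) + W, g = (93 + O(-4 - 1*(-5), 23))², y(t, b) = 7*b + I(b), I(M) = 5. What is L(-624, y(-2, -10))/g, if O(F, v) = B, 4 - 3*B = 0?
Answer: -11817/80089 ≈ -0.14755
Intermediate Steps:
B = 4/3 (B = 4/3 - ⅓*0 = 4/3 + 0 = 4/3 ≈ 1.3333)
O(F, v) = 4/3
y(t, b) = 5 + 7*b (y(t, b) = 7*b + 5 = 5 + 7*b)
g = 80089/9 (g = (93 + 4/3)² = (283/3)² = 80089/9 ≈ 8898.8)
L(W, X) = X + 2*W
L(-624, y(-2, -10))/g = ((5 + 7*(-10)) + 2*(-624))/(80089/9) = ((5 - 70) - 1248)*(9/80089) = (-65 - 1248)*(9/80089) = -1313*9/80089 = -11817/80089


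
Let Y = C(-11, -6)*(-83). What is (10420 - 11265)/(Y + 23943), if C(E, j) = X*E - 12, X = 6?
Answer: -845/30417 ≈ -0.027781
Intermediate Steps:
C(E, j) = -12 + 6*E (C(E, j) = 6*E - 12 = -12 + 6*E)
Y = 6474 (Y = (-12 + 6*(-11))*(-83) = (-12 - 66)*(-83) = -78*(-83) = 6474)
(10420 - 11265)/(Y + 23943) = (10420 - 11265)/(6474 + 23943) = -845/30417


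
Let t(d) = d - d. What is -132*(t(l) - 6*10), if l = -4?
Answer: 7920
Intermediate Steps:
t(d) = 0
-132*(t(l) - 6*10) = -132*(0 - 6*10) = -132*(0 - 60) = -132*(-60) = 7920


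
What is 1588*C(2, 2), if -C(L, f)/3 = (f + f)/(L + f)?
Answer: -4764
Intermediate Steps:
C(L, f) = -6*f/(L + f) (C(L, f) = -3*(f + f)/(L + f) = -3*2*f/(L + f) = -6*f/(L + f))
1588*C(2, 2) = 1588*(-6*2/(2 + 2)) = 1588*(-6*2/4) = 1588*(-6*2*¼) = 1588*(-3) = -4764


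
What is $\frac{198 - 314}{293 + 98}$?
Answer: $- \frac{116}{391} \approx -0.29668$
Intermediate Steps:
$\frac{198 - 314}{293 + 98} = - \frac{116}{391}$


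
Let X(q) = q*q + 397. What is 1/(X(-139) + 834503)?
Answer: 1/854221 ≈ 1.1707e-6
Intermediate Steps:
X(q) = 397 + q² (X(q) = q² + 397 = 397 + q²)
1/(X(-139) + 834503) = 1/((397 + (-139)²) + 834503) = 1/((397 + 19321) + 834503) = 1/(19718 + 834503) = 1/854221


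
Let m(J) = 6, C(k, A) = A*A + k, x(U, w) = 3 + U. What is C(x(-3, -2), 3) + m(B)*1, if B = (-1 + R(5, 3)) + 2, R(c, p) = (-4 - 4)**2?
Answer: 15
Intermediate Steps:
R(c, p) = 64 (R(c, p) = (-8)**2 = 64)
C(k, A) = k + A**2 (C(k, A) = A**2 + k = k + A**2)
B = 65 (B = (-1 + 64) + 2 = 63 + 2 = 65)
C(x(-3, -2), 3) + m(B)*1 = ((3 - 3) + 3**2) + 6*1 = (0 + 9) + 6 = 9 + 6 = 15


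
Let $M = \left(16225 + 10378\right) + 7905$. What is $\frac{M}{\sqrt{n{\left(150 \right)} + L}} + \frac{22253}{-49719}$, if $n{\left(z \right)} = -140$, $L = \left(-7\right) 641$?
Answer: $- \frac{22253}{49719} - \frac{34508 i \sqrt{4627}}{4627} \approx -0.44758 - 507.31 i$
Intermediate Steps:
$L = -4487$
$M = 34508$ ($M = 26603 + 7905 = 34508$)
$\frac{M}{\sqrt{n{\left(150 \right)} + L}} + \frac{22253}{-49719} = \frac{34508}{\sqrt{-140 - 4487}} + \frac{22253}{-49719} = \frac{34508}{\sqrt{-4627}} + 22253 \left(- \frac{1}{49719}\right) = \frac{34508}{i \sqrt{4627}} - \frac{22253}{49719} = 34508 \left(- \frac{i \sqrt{4627}}{4627}\right) - \frac{22253}{49719} = - \frac{34508 i \sqrt{4627}}{4627} - \frac{22253}{49719} = - \frac{22253}{49719} - \frac{34508 i \sqrt{4627}}{4627}$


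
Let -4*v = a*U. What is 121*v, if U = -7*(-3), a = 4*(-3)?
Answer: 7623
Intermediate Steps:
a = -12
U = 21
v = 63 (v = -(-3)*21 = -¼*(-252) = 63)
121*v = 121*63 = 7623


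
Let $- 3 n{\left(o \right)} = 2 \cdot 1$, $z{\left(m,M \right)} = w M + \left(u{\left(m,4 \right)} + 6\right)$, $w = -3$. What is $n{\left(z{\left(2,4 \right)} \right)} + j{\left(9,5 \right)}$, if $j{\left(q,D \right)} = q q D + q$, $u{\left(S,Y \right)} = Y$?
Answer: $\frac{1240}{3} \approx 413.33$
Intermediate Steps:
$j{\left(q,D \right)} = q + D q^{2}$ ($j{\left(q,D \right)} = q^{2} D + q = D q^{2} + q = q + D q^{2}$)
$z{\left(m,M \right)} = 10 - 3 M$ ($z{\left(m,M \right)} = - 3 M + \left(4 + 6\right) = - 3 M + 10 = 10 - 3 M$)
$n{\left(o \right)} = - \frac{2}{3}$ ($n{\left(o \right)} = - \frac{2 \cdot 1}{3} = \left(- \frac{1}{3}\right) 2 = - \frac{2}{3}$)
$n{\left(z{\left(2,4 \right)} \right)} + j{\left(9,5 \right)} = - \frac{2}{3} + 9 \left(1 + 5 \cdot 9\right) = - \frac{2}{3} + 9 \left(1 + 45\right) = - \frac{2}{3} + 9 \cdot 46 = - \frac{2}{3} + 414 = \frac{1240}{3}$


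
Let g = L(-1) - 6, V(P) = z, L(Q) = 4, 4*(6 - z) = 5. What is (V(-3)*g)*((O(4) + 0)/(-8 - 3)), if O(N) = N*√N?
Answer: 76/11 ≈ 6.9091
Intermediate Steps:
z = 19/4 (z = 6 - ¼*5 = 6 - 5/4 = 19/4 ≈ 4.7500)
V(P) = 19/4
O(N) = N^(3/2)
g = -2 (g = 4 - 6 = -2)
(V(-3)*g)*((O(4) + 0)/(-8 - 3)) = ((19/4)*(-2))*((4^(3/2) + 0)/(-8 - 3)) = -19*(8 + 0)/(2*(-11)) = -76*(-1)/11 = -19/2*(-8/11) = 76/11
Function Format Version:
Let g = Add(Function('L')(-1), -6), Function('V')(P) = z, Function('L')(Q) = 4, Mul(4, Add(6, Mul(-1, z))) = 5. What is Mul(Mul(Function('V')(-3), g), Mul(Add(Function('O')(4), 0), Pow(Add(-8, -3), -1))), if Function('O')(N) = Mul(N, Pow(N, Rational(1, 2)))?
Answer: Rational(76, 11) ≈ 6.9091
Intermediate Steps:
z = Rational(19, 4) (z = Add(6, Mul(Rational(-1, 4), 5)) = Add(6, Rational(-5, 4)) = Rational(19, 4) ≈ 4.7500)
Function('V')(P) = Rational(19, 4)
Function('O')(N) = Pow(N, Rational(3, 2))
g = -2 (g = Add(4, -6) = -2)
Mul(Mul(Function('V')(-3), g), Mul(Add(Function('O')(4), 0), Pow(Add(-8, -3), -1))) = Mul(Mul(Rational(19, 4), -2), Mul(Add(Pow(4, Rational(3, 2)), 0), Pow(Add(-8, -3), -1))) = Mul(Rational(-19, 2), Mul(Add(8, 0), Pow(-11, -1))) = Mul(Rational(-19, 2), Mul(8, Rational(-1, 11))) = Mul(Rational(-19, 2), Rational(-8, 11)) = Rational(76, 11)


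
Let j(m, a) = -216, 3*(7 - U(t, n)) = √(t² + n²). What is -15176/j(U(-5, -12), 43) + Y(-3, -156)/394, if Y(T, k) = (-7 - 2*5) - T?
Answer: 373520/5319 ≈ 70.224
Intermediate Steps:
U(t, n) = 7 - √(n² + t²)/3 (U(t, n) = 7 - √(t² + n²)/3 = 7 - √(n² + t²)/3)
Y(T, k) = -17 - T (Y(T, k) = (-7 - 10) - T = -17 - T)
-15176/j(U(-5, -12), 43) + Y(-3, -156)/394 = -15176/(-216) + (-17 - 1*(-3))/394 = -15176*(-1/216) + (-17 + 3)*(1/394) = 1897/27 - 14*1/394 = 1897/27 - 7/197 = 373520/5319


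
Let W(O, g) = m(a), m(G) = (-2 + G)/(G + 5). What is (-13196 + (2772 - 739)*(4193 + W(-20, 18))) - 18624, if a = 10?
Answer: 127404499/15 ≈ 8.4936e+6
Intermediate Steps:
m(G) = (-2 + G)/(5 + G)
W(O, g) = 8/15 (W(O, g) = (-2 + 10)/(5 + 10) = 8/15)
(-13196 + (2772 - 739)*(4193 + W(-20, 18))) - 18624 = (-13196 + (2772 - 739)*(4193 + 8/15)) - 18624 = (-13196 + 2033*(62903/15)) - 18624 = (-13196 + 127881799/15) - 18624 = 127683859/15 - 18624 = 127404499/15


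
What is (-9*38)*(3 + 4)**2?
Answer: -16758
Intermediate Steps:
(-9*38)*(3 + 4)**2 = -342*7**2 = -342*49 = -16758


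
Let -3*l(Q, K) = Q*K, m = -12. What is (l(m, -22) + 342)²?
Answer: 64516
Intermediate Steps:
l(Q, K) = -K*Q/3 (l(Q, K) = -Q*K/3 = -K*Q/3)
(l(m, -22) + 342)² = (-⅓*(-22)*(-12) + 342)² = (-88 + 342)² = 254² = 64516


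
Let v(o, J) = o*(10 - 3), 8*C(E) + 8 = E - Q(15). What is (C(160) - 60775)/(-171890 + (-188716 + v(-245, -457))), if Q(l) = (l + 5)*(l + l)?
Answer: 60831/362321 ≈ 0.16789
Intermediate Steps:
Q(l) = 2*l*(5 + l) (Q(l) = (5 + l)*(2*l) = 2*l*(5 + l))
C(E) = -76 + E/8 (C(E) = -1 + (E - 2*15*(5 + 15))/8 = -1 + (E - 2*15*20)/8 = -1 + (E - 1*600)/8 = -1 + (E - 600)/8 = -1 + (-600 + E)/8 = -1 + (-75 + E/8) = -76 + E/8)
v(o, J) = 7*o (v(o, J) = o*7 = 7*o)
(C(160) - 60775)/(-171890 + (-188716 + v(-245, -457))) = ((-76 + (1/8)*160) - 60775)/(-171890 + (-188716 + 7*(-245))) = ((-76 + 20) - 60775)/(-171890 + (-188716 - 1715)) = (-56 - 60775)/(-171890 - 190431) = -60831/(-362321) = -60831*(-1/362321) = 60831/362321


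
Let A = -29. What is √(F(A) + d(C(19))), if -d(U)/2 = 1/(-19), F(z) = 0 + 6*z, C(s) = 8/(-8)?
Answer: 2*I*√15694/19 ≈ 13.187*I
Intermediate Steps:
C(s) = -1 (C(s) = 8*(-⅛) = -1)
F(z) = 6*z
d(U) = 2/19 (d(U) = -2/(-19) = -2*(-1/19) = 2/19)
√(F(A) + d(C(19))) = √(6*(-29) + 2/19) = √(-174 + 2/19) = √(-3304/19) = 2*I*√15694/19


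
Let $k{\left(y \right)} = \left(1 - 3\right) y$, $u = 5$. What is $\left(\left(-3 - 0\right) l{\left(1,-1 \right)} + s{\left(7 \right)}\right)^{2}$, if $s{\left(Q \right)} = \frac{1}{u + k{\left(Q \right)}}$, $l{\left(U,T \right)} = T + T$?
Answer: $\frac{2809}{81} \approx 34.679$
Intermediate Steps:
$k{\left(y \right)} = - 2 y$
$l{\left(U,T \right)} = 2 T$
$s{\left(Q \right)} = \frac{1}{5 - 2 Q}$
$\left(\left(-3 - 0\right) l{\left(1,-1 \right)} + s{\left(7 \right)}\right)^{2} = \left(\left(-3 - 0\right) 2 \left(-1\right) - \frac{1}{-5 + 2 \cdot 7}\right)^{2} = \left(\left(-3 + 0\right) \left(-2\right) - \frac{1}{-5 + 14}\right)^{2} = \left(\left(-3\right) \left(-2\right) - \frac{1}{9}\right)^{2} = \left(6 - \frac{1}{9}\right)^{2} = \left(\frac{53}{9}\right)^{2} = \frac{2809}{81}$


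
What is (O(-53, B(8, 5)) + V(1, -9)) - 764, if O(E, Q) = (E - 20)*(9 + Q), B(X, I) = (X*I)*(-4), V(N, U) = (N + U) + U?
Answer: 10242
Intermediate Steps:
V(N, U) = N + 2*U
B(X, I) = -4*I*X (B(X, I) = (I*X)*(-4) = -4*I*X)
O(E, Q) = (-20 + E)*(9 + Q)
(O(-53, B(8, 5)) + V(1, -9)) - 764 = ((-180 - (-80)*5*8 + 9*(-53) - (-212)*5*8) + (1 + 2*(-9))) - 764 = ((-180 - 20*(-160) - 477 - 53*(-160)) + (1 - 18)) - 764 = ((-180 + 3200 - 477 + 8480) - 17) - 764 = (11023 - 17) - 764 = 11006 - 764 = 10242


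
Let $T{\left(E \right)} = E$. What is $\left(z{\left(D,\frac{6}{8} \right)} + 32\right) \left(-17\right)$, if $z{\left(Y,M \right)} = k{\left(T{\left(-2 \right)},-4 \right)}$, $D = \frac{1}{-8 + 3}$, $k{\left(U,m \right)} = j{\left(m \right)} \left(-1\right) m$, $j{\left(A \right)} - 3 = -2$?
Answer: $-612$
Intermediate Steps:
$j{\left(A \right)} = 1$ ($j{\left(A \right)} = 3 - 2 = 1$)
$k{\left(U,m \right)} = - m$ ($k{\left(U,m \right)} = 1 \left(-1\right) m = - m$)
$D = - \frac{1}{5}$ ($D = \frac{1}{-5} = - \frac{1}{5} \approx -0.2$)
$z{\left(Y,M \right)} = 4$ ($z{\left(Y,M \right)} = \left(-1\right) \left(-4\right) = 4$)
$\left(z{\left(D,\frac{6}{8} \right)} + 32\right) \left(-17\right) = \left(4 + 32\right) \left(-17\right) = 36 \left(-17\right) = -612$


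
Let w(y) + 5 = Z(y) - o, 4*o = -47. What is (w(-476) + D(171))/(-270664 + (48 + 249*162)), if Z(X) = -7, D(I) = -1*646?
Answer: 2585/921112 ≈ 0.0028064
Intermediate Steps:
o = -47/4 (o = (¼)*(-47) = -47/4 ≈ -11.750)
D(I) = -646
w(y) = -¼ (w(y) = -5 + (-7 - 1*(-47/4)) = -5 + (-7 + 47/4) = -5 + 19/4 = -¼)
(w(-476) + D(171))/(-270664 + (48 + 249*162)) = (-¼ - 646)/(-270664 + (48 + 249*162)) = -2585/(4*(-270664 + (48 + 40338))) = -2585/(4*(-270664 + 40386)) = -2585/4/(-230278) = -2585/4*(-1/230278) = 2585/921112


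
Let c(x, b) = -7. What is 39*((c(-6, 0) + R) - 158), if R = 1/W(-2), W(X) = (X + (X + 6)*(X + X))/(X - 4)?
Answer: -6422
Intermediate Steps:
W(X) = (X + 2*X*(6 + X))/(-4 + X) (W(X) = (X + (6 + X)*(2*X))/(-4 + X) = (X + 2*X*(6 + X))/(-4 + X))
R = ⅓ (R = 1/(-2*(13 + 2*(-2))/(-4 - 2)) = 1/(-2*(13 - 4)/(-6)) = 1/(-2*(-⅙)*9) = 1/3 = ⅓ ≈ 0.33333)
39*((c(-6, 0) + R) - 158) = 39*((-7 + ⅓) - 158) = 39*(-20/3 - 158) = 39*(-494/3) = -6422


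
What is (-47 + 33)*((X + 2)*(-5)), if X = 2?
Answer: 280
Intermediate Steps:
(-47 + 33)*((X + 2)*(-5)) = (-47 + 33)*((2 + 2)*(-5)) = -56*(-5) = -14*(-20) = 280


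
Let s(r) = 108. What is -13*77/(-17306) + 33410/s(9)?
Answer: 72287696/233631 ≈ 309.41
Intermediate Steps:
-13*77/(-17306) + 33410/s(9) = -13*77/(-17306) + 33410/108 = -1001*(-1/17306) + 33410*(1/108) = 1001/17306 + 16705/54 = 72287696/233631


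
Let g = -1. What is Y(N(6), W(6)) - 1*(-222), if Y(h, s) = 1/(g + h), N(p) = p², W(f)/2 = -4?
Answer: 7771/35 ≈ 222.03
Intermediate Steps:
W(f) = -8 (W(f) = 2*(-4) = -8)
Y(h, s) = 1/(-1 + h)
Y(N(6), W(6)) - 1*(-222) = 1/(-1 + 6²) - 1*(-222) = 1/(-1 + 36) + 222 = 1/35 + 222 = 7771/35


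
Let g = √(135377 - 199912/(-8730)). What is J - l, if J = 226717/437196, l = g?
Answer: 226717/437196 - √286644972085/1455 ≈ -367.45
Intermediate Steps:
g = √286644972085/1455 (g = √(135377 - 199912*(-1/8730)) = √(135377 + 99956/4365) = √(591020561/4365) = √286644972085/1455 ≈ 367.97)
l = √286644972085/1455 ≈ 367.97
J = 226717/437196 (J = 226717*(1/437196) = 226717/437196 ≈ 0.51857)
J - l = 226717/437196 - √286644972085/1455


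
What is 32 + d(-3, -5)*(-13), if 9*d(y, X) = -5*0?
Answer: 32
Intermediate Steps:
d(y, X) = 0 (d(y, X) = (-5*0)/9 = (⅑)*0 = 0)
32 + d(-3, -5)*(-13) = 32 + 0*(-13) = 32 + 0 = 32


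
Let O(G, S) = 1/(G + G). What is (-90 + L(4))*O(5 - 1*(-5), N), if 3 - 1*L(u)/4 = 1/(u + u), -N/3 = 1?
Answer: -157/40 ≈ -3.9250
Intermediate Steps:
N = -3 (N = -3*1 = -3)
L(u) = 12 - 2/u (L(u) = 12 - 4/(u + u) = 12 - 4*1/(2*u) = 12 - 2/u)
O(G, S) = 1/(2*G)
(-90 + L(4))*O(5 - 1*(-5), N) = (-90 + (12 - 2/4))*(1/(2*(5 - 1*(-5)))) = (-90 + (12 - 2*¼))*(1/(2*(5 + 5))) = (-90 + (12 - ½))*((½)/10) = (-90 + 23/2)*((½)*(⅒)) = -157/2*1/20 = -157/40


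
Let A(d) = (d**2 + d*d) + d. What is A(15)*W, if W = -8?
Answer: -3720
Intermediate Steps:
A(d) = d + 2*d**2 (A(d) = (d**2 + d**2) + d = 2*d**2 + d = d + 2*d**2)
A(15)*W = (15*(1 + 2*15))*(-8) = (15*(1 + 30))*(-8) = (15*31)*(-8) = 465*(-8) = -3720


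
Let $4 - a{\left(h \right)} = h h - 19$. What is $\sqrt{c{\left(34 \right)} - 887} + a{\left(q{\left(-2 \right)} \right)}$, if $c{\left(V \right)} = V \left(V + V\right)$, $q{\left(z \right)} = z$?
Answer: $19 + 5 \sqrt{57} \approx 56.749$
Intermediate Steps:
$a{\left(h \right)} = 23 - h^{2}$ ($a{\left(h \right)} = 4 - \left(h h - 19\right) = 4 - \left(h^{2} - 19\right) = 4 - \left(-19 + h^{2}\right) = 23 - h^{2}$)
$c{\left(V \right)} = 2 V^{2}$ ($c{\left(V \right)} = V 2 V = 2 V^{2}$)
$\sqrt{c{\left(34 \right)} - 887} + a{\left(q{\left(-2 \right)} \right)} = \sqrt{2 \cdot 34^{2} - 887} + \left(23 - \left(-2\right)^{2}\right) = \sqrt{2 \cdot 1156 - 887} + \left(23 - 4\right) = \sqrt{2312 - 887} + \left(23 - 4\right) = \sqrt{1425} + 19 = 5 \sqrt{57} + 19 = 19 + 5 \sqrt{57}$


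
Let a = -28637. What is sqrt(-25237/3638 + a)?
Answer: I*sqrt(379103767234)/3638 ≈ 169.25*I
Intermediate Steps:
sqrt(-25237/3638 + a) = sqrt(-25237/3638 - 28637) = sqrt(-104206643/3638) = I*sqrt(379103767234)/3638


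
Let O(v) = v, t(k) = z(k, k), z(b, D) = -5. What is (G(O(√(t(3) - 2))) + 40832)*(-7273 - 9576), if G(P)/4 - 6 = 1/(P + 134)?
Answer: 67396*(-10214*√7 + 1368677*I)/(√7 - 134*I) ≈ -6.8838e+8 + 9.9219*I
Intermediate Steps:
t(k) = -5
G(P) = 24 + 4/(134 + P) (G(P) = 24 + 4/(P + 134) = 24 + 4/(134 + P))
(G(O(√(t(3) - 2))) + 40832)*(-7273 - 9576) = (4*(805 + 6*√(-5 - 2))/(134 + √(-5 - 2)) + 40832)*(-7273 - 9576) = (4*(805 + 6*√(-7))/(134 + √(-7)) + 40832)*(-16849) = (4*(805 + 6*(I*√7))/(134 + I*√7) + 40832)*(-16849) = (4*(805 + 6*I*√7)/(134 + I*√7) + 40832)*(-16849) = (40832 + 4*(805 + 6*I*√7)/(134 + I*√7))*(-16849) = -687978368 - 67396*(805 + 6*I*√7)/(134 + I*√7)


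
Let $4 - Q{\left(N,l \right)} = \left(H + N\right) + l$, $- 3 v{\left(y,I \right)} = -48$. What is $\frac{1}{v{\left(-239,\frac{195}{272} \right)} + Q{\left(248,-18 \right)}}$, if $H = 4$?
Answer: $- \frac{1}{214} \approx -0.0046729$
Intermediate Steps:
$v{\left(y,I \right)} = 16$ ($v{\left(y,I \right)} = \left(- \frac{1}{3}\right) \left(-48\right) = 16$)
$Q{\left(N,l \right)} = - N - l$ ($Q{\left(N,l \right)} = 4 - \left(\left(4 + N\right) + l\right) = 4 - \left(4 + N + l\right) = - N - l$)
$\frac{1}{v{\left(-239,\frac{195}{272} \right)} + Q{\left(248,-18 \right)}} = \frac{1}{16 - 230} = \frac{1}{-214} = - \frac{1}{214}$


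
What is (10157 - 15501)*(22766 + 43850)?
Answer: -355995904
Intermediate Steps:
(10157 - 15501)*(22766 + 43850) = -5344*66616 = -355995904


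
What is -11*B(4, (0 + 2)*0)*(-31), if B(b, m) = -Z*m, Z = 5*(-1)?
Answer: 0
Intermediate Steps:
Z = -5
B(b, m) = 5*m (B(b, m) = -(-5)*m = 5*m)
-11*B(4, (0 + 2)*0)*(-31) = -55*(0 + 2)*0*(-31) = -55*2*0*(-31) = -55*0*(-31) = -11*0*(-31) = 0*(-31) = 0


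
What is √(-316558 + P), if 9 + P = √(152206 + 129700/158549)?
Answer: √(-7957793311038367 + 1426941*√47236325043826)/158549 ≈ 562.3*I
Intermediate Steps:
P = -9 + 9*√47236325043826/158549 (P = -9 + √(152206 + 129700/158549) = -9 + √(24132238794/158549) = -9 + 9*√47236325043826/158549 ≈ 381.14)
√(-316558 + P) = √(-316558 + (-9 + 9*√47236325043826/158549)) = √(-316567 + 9*√47236325043826/158549)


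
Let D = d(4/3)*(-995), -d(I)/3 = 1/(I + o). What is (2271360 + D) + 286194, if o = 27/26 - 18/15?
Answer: 1169966328/457 ≈ 2.5601e+6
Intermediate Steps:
o = -21/130 (o = 27*(1/26) - 18*1/15 = 27/26 - 6/5 = -21/130 ≈ -0.16154)
d(I) = -3/(-21/130 + I) (d(I) = -3/(I - 21/130) = -3/(-21/130 + I))
D = 1164150/457 (D = -390/(-21 + 130*(4/3))*(-995) = -390/(-21 + 520/3)*(-995) = -390/457/3*(-995) = -390*3/457*(-995) = -1170/457*(-995) = 1164150/457 ≈ 2547.4)
(2271360 + D) + 286194 = (2271360 + 1164150/457) + 286194 = 1039175670/457 + 286194 = 1169966328/457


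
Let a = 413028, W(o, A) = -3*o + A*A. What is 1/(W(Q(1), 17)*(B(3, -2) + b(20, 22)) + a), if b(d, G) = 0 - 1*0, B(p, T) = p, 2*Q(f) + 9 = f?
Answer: 1/413931 ≈ 2.4159e-6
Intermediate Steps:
Q(f) = -9/2 + f/2
W(o, A) = A² - 3*o (W(o, A) = -3*o + A² = A² - 3*o)
b(d, G) = 0 (b(d, G) = 0 + 0 = 0)
1/(W(Q(1), 17)*(B(3, -2) + b(20, 22)) + a) = 1/((17² - 3*(-9/2 + (½)*1))*(3 + 0) + 413028) = 1/((289 - 3*(-9/2 + ½))*3 + 413028) = 1/((289 - 3*(-4))*3 + 413028) = 1/((289 + 12)*3 + 413028) = 1/(301*3 + 413028) = 1/(903 + 413028) = 1/413931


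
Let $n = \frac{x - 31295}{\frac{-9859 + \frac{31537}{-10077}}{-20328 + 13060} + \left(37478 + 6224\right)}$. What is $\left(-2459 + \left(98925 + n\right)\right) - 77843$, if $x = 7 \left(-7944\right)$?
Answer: $\frac{14900616999365597}{800204488288} \approx 18621.0$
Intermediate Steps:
$x = -55608$
$n = - \frac{1591186021827}{800204488288}$ ($n = \frac{-55608 - 31295}{\frac{-9859 + \frac{31537}{-10077}}{-20328 + 13060} + \left(37478 + 6224\right)} = - \frac{86903}{\frac{-9859 + 31537 \left(- \frac{1}{10077}\right)}{-7268} + 43702} = - \frac{86903}{\left(-9859 - \frac{31537}{10077}\right) \left(- \frac{1}{7268}\right) + 43702} = - \frac{86903}{\left(- \frac{99380680}{10077}\right) \left(- \frac{1}{7268}\right) + 43702} = - \frac{86903}{\frac{24845170}{18309909} + 43702} = - \frac{86903}{\frac{800204488288}{18309909}} = \left(-86903\right) \frac{18309909}{800204488288} = - \frac{1591186021827}{800204488288} \approx -1.9885$)
$\left(-2459 + \left(98925 + n\right)\right) - 77843 = \left(-2459 + \left(98925 - \frac{1591186021827}{800204488288}\right)\right) - 77843 = \left(-2459 + \frac{79158637817868573}{800204488288}\right) - 77843 = \frac{77190934981168381}{800204488288} - 77843 = \frac{14900616999365597}{800204488288}$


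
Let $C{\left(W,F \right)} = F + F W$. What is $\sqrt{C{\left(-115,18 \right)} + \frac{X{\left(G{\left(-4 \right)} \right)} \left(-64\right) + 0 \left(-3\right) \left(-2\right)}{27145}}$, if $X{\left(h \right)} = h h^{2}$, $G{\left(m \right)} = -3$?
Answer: $\frac{18 i \sqrt{4666578385}}{27145} \approx 45.298 i$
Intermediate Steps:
$X{\left(h \right)} = h^{3}$
$\sqrt{C{\left(-115,18 \right)} + \frac{X{\left(G{\left(-4 \right)} \right)} \left(-64\right) + 0 \left(-3\right) \left(-2\right)}{27145}} = \sqrt{18 \left(1 - 115\right) + \frac{\left(-3\right)^{3} \left(-64\right) + 0 \left(-3\right) \left(-2\right)}{27145}} = \sqrt{18 \left(-114\right) + \left(\left(-27\right) \left(-64\right) + 0 \left(-2\right)\right) \frac{1}{27145}} = \sqrt{-2052 + \left(1728 + 0\right) \frac{1}{27145}} = \sqrt{-2052 + 1728 \cdot \frac{1}{27145}} = \sqrt{-2052 + \frac{1728}{27145}} = \sqrt{- \frac{55699812}{27145}} = \frac{18 i \sqrt{4666578385}}{27145}$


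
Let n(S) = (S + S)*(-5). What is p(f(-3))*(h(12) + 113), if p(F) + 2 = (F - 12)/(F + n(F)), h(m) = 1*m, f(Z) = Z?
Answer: -2875/9 ≈ -319.44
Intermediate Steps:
n(S) = -10*S (n(S) = (2*S)*(-5) = -10*S)
h(m) = m
p(F) = -2 - (-12 + F)/(9*F) (p(F) = -2 + (F - 12)/(F - 10*F) = -2 + (-12 + F)/((-9*F)) = -2 + (-12 + F)*(-1/(9*F)) = -2 - (-12 + F)/(9*F))
p(f(-3))*(h(12) + 113) = ((⅑)*(12 - 19*(-3))/(-3))*(12 + 113) = ((⅑)*(-⅓)*(12 + 57))*125 = ((⅑)*(-⅓)*69)*125 = -23/9*125 = -2875/9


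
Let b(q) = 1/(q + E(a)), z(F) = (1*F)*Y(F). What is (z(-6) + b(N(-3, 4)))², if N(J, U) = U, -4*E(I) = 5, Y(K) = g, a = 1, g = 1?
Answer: 3844/121 ≈ 31.769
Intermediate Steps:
Y(K) = 1
E(I) = -5/4 (E(I) = -¼*5 = -5/4)
z(F) = F (z(F) = (1*F)*1 = F*1 = F)
b(q) = 1/(-5/4 + q) (b(q) = 1/(q - 5/4) = 1/(-5/4 + q))
(z(-6) + b(N(-3, 4)))² = (-6 + 4/(-5 + 4*4))² = (-6 + 4/(-5 + 16))² = (-6 + 4/11)² = (-62/11)² = 3844/121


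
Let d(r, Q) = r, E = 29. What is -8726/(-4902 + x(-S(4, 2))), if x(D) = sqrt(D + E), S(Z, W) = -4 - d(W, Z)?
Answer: 42774852/24029569 + 8726*sqrt(35)/24029569 ≈ 1.7822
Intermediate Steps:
S(Z, W) = -4 - W
x(D) = sqrt(29 + D) (x(D) = sqrt(D + 29) = sqrt(29 + D))
-8726/(-4902 + x(-S(4, 2))) = -8726/(-4902 + sqrt(29 - (-4 - 1*2))) = -8726/(-4902 + sqrt(29 - (-4 - 2))) = -8726/(-4902 + sqrt(29 - 1*(-6))) = -8726/(-4902 + sqrt(29 + 6)) = -8726/(-4902 + sqrt(35))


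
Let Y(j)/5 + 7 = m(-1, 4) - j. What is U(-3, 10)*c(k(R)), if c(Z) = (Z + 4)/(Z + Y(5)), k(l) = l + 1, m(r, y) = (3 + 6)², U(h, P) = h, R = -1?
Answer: -4/115 ≈ -0.034783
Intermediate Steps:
m(r, y) = 81 (m(r, y) = 9² = 81)
Y(j) = 370 - 5*j (Y(j) = -35 + 5*(81 - j) = -35 + (405 - 5*j) = 370 - 5*j)
k(l) = 1 + l
c(Z) = (4 + Z)/(345 + Z) (c(Z) = (Z + 4)/(Z + (370 - 5*5)) = (4 + Z)/(Z + (370 - 25)) = (4 + Z)/(Z + 345) = (4 + Z)/(345 + Z))
U(-3, 10)*c(k(R)) = -3*(4 + (1 - 1))/(345 + (1 - 1)) = -3*(4 + 0)/(345 + 0) = -3*4/345 = -4/115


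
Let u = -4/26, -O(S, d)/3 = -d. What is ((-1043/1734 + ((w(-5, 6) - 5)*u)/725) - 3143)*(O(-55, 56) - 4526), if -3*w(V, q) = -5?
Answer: 7463178221409/544765 ≈ 1.3700e+7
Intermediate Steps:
O(S, d) = 3*d (O(S, d) = -(-3)*d = 3*d)
w(V, q) = 5/3 (w(V, q) = -⅓*(-5) = 5/3)
u = -2/13 (u = -4*1/26 = -2/13 ≈ -0.15385)
((-1043/1734 + ((w(-5, 6) - 5)*u)/725) - 3143)*(O(-55, 56) - 4526) = ((-1043/1734 + ((5/3 - 5)*(-2/13))/725) - 3143)*(3*56 - 4526) = ((-1043*1/1734 - 10/3*(-2/13)*(1/725)) - 3143)*(168 - 4526) = ((-1043/1734 + (20/39)*(1/725)) - 3143)*(-4358) = ((-1043/1734 + 4/5655) - 3143)*(-4358) = (-654581/1089530 - 3143)*(-4358) = -3425047371/1089530*(-4358) = 7463178221409/544765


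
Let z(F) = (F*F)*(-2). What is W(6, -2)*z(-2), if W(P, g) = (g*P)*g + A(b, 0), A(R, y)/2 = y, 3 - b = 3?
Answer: -192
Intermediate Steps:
b = 0 (b = 3 - 1*3 = 3 - 3 = 0)
A(R, y) = 2*y
W(P, g) = P*g² (W(P, g) = (g*P)*g + 2*0 = (P*g)*g + 0 = P*g² + 0 = P*g²)
z(F) = -2*F² (z(F) = F²*(-2) = -2*F²)
W(6, -2)*z(-2) = (6*(-2)²)*(-2*(-2)²) = (6*4)*(-2*4) = 24*(-8) = -192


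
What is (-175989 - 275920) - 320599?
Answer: -772508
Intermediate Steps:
(-175989 - 275920) - 320599 = -451909 - 320599 = -772508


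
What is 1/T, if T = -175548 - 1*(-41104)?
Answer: -1/134444 ≈ -7.4380e-6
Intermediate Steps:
T = -134444 (T = -175548 + 41104 = -134444)
1/T = 1/(-134444) = -1/134444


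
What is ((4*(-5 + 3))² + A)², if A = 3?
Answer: 4489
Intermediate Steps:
((4*(-5 + 3))² + A)² = ((4*(-5 + 3))² + 3)² = ((4*(-2))² + 3)² = ((-8)² + 3)² = (64 + 3)² = 67² = 4489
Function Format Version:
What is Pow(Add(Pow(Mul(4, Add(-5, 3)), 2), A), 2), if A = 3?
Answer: 4489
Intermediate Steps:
Pow(Add(Pow(Mul(4, Add(-5, 3)), 2), A), 2) = Pow(Add(Pow(Mul(4, Add(-5, 3)), 2), 3), 2) = Pow(Add(Pow(Mul(4, -2), 2), 3), 2) = Pow(Add(Pow(-8, 2), 3), 2) = Pow(Add(64, 3), 2) = Pow(67, 2) = 4489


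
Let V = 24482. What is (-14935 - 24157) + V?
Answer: -14610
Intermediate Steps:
(-14935 - 24157) + V = (-14935 - 24157) + 24482 = -39092 + 24482 = -14610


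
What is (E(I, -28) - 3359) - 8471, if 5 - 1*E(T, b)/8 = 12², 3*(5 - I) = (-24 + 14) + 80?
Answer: -12942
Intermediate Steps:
I = -55/3 (I = 5 - ((-24 + 14) + 80)/3 = 5 - (-10 + 80)/3 = 5 - ⅓*70 = 5 - 70/3 = -55/3 ≈ -18.333)
E(T, b) = -1112 (E(T, b) = 40 - 8*12² = 40 - 8*144 = 40 - 1152 = -1112)
(E(I, -28) - 3359) - 8471 = (-1112 - 3359) - 8471 = -4471 - 8471 = -12942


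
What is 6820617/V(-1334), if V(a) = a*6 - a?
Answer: -6820617/6670 ≈ -1022.6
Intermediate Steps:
V(a) = 5*a (V(a) = 6*a - a = 5*a)
6820617/V(-1334) = 6820617/((5*(-1334))) = 6820617/(-6670) = 6820617*(-1/6670) = -6820617/6670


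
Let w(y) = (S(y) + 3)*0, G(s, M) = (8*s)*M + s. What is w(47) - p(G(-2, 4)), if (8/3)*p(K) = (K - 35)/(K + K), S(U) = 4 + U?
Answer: -101/352 ≈ -0.28693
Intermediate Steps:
G(s, M) = s + 8*M*s (G(s, M) = 8*M*s + s = s + 8*M*s)
w(y) = 0 (w(y) = ((4 + y) + 3)*0 = (7 + y)*0 = 0)
p(K) = 3*(-35 + K)/(16*K) (p(K) = 3*((K - 35)/(K + K))/8 = 3*((-35 + K)/((2*K)))/8 = 3*((-35 + K)*(1/(2*K)))/8 = 3*((-35 + K)/(2*K))/8 = 3*(-35 + K)/(16*K))
w(47) - p(G(-2, 4)) = 0 - 3*(-35 - 2*(1 + 8*4))/(16*((-2*(1 + 8*4)))) = 0 - 3*(-35 - 2*(1 + 32))/(16*((-2*(1 + 32)))) = 0 - 3*(-35 - 2*33)/(16*((-2*33))) = 0 - 3*(-35 - 66)/(16*(-66)) = 0 - 3*(-1)*(-101)/(16*66) = 0 - 1*101/352 = 0 - 101/352 = -101/352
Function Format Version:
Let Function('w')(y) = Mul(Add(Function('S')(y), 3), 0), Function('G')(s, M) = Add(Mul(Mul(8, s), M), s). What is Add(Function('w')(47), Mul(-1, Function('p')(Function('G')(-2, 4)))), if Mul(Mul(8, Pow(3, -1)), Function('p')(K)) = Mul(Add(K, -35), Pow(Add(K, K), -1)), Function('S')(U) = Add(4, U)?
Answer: Rational(-101, 352) ≈ -0.28693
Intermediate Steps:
Function('G')(s, M) = Add(s, Mul(8, M, s)) (Function('G')(s, M) = Add(Mul(8, M, s), s) = Add(s, Mul(8, M, s)))
Function('w')(y) = 0 (Function('w')(y) = Mul(Add(Add(4, y), 3), 0) = Mul(Add(7, y), 0) = 0)
Function('p')(K) = Mul(Rational(3, 16), Pow(K, -1), Add(-35, K)) (Function('p')(K) = Mul(Rational(3, 8), Mul(Add(K, -35), Pow(Add(K, K), -1))) = Mul(Rational(3, 8), Mul(Add(-35, K), Pow(Mul(2, K), -1))) = Mul(Rational(3, 8), Mul(Add(-35, K), Mul(Rational(1, 2), Pow(K, -1)))) = Mul(Rational(3, 8), Mul(Rational(1, 2), Pow(K, -1), Add(-35, K))) = Mul(Rational(3, 16), Pow(K, -1), Add(-35, K)))
Add(Function('w')(47), Mul(-1, Function('p')(Function('G')(-2, 4)))) = Add(0, Mul(-1, Mul(Rational(3, 16), Pow(Mul(-2, Add(1, Mul(8, 4))), -1), Add(-35, Mul(-2, Add(1, Mul(8, 4))))))) = Add(0, Mul(-1, Mul(Rational(3, 16), Pow(Mul(-2, Add(1, 32)), -1), Add(-35, Mul(-2, Add(1, 32)))))) = Add(0, Mul(-1, Mul(Rational(3, 16), Pow(Mul(-2, 33), -1), Add(-35, Mul(-2, 33))))) = Add(0, Mul(-1, Mul(Rational(3, 16), Pow(-66, -1), Add(-35, -66)))) = Add(0, Mul(-1, Mul(Rational(3, 16), Rational(-1, 66), -101))) = Add(0, Mul(-1, Rational(101, 352))) = Add(0, Rational(-101, 352)) = Rational(-101, 352)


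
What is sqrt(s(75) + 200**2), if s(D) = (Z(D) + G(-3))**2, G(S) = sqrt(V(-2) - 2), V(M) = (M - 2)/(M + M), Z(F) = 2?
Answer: sqrt(40003 + 4*I) ≈ 200.01 + 0.01*I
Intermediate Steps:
V(M) = (-2 + M)/(2*M) (V(M) = (-2 + M)/((2*M)) = (-2 + M)*(1/(2*M)) = (-2 + M)/(2*M))
G(S) = I (G(S) = sqrt((1/2)*(-2 - 2)/(-2) - 2) = sqrt((1/2)*(-1/2)*(-4) - 2) = sqrt(1 - 2) = sqrt(-1) = I)
s(D) = (2 + I)**2
sqrt(s(75) + 200**2) = sqrt((2 + I)**2 + 200**2) = sqrt((2 + I)**2 + 40000) = sqrt(40000 + (2 + I)**2)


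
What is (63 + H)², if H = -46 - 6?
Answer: 121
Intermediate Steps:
H = -52
(63 + H)² = (63 - 52)² = 11² = 121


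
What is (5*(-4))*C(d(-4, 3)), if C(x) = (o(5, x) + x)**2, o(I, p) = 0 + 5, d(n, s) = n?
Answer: -20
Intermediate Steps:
o(I, p) = 5
C(x) = (5 + x)**2
(5*(-4))*C(d(-4, 3)) = (5*(-4))*(5 - 4)**2 = -20*1**2 = -20*1 = -20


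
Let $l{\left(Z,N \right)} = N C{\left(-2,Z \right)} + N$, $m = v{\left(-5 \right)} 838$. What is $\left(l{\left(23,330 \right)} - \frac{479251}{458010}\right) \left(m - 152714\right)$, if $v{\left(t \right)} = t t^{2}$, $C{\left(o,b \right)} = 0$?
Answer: $- \frac{19395284355868}{229005} \approx -8.4694 \cdot 10^{7}$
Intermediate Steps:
$v{\left(t \right)} = t^{3}$
$m = -104750$ ($m = \left(-5\right)^{3} \cdot 838 = \left(-125\right) 838 = -104750$)
$l{\left(Z,N \right)} = N$ ($l{\left(Z,N \right)} = N 0 + N = 0 + N = N$)
$\left(l{\left(23,330 \right)} - \frac{479251}{458010}\right) \left(m - 152714\right) = \left(330 - \frac{479251}{458010}\right) \left(-104750 - 152714\right) = \left(330 - \frac{479251}{458010}\right) \left(-257464\right) = \frac{150664049}{458010} \left(-257464\right) = - \frac{19395284355868}{229005}$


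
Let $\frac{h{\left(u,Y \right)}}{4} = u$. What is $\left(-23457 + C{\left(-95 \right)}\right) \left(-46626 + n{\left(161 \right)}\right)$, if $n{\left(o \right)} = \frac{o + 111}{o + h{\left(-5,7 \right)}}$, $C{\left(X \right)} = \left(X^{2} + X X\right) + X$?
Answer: $\frac{12056704996}{47} \approx 2.5653 \cdot 10^{8}$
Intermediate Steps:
$h{\left(u,Y \right)} = 4 u$
$C{\left(X \right)} = X + 2 X^{2}$ ($C{\left(X \right)} = \left(X^{2} + X^{2}\right) + X = 2 X^{2} + X = X + 2 X^{2}$)
$n{\left(o \right)} = \frac{111 + o}{-20 + o}$ ($n{\left(o \right)} = \frac{o + 111}{o + 4 \left(-5\right)} = \frac{111 + o}{o - 20} = \frac{111 + o}{-20 + o}$)
$\left(-23457 + C{\left(-95 \right)}\right) \left(-46626 + n{\left(161 \right)}\right) = \left(-23457 - 95 \left(1 + 2 \left(-95\right)\right)\right) \left(-46626 + \frac{111 + 161}{-20 + 161}\right) = \left(-23457 - 95 \left(1 - 190\right)\right) \left(-46626 + \frac{1}{141} \cdot 272\right) = \left(-23457 - -17955\right) \left(-46626 + \frac{1}{141} \cdot 272\right) = \left(-23457 + 17955\right) \left(-46626 + \frac{272}{141}\right) = \left(-5502\right) \left(- \frac{6573994}{141}\right) = \frac{12056704996}{47}$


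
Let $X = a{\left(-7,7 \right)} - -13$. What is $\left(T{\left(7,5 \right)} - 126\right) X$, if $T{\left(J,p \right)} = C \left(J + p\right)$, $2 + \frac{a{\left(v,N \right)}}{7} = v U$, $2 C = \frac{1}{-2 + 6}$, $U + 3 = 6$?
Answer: $18426$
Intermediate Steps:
$U = 3$ ($U = -3 + 6 = 3$)
$C = \frac{1}{8}$ ($C = \frac{1}{2 \left(-2 + 6\right)} = \frac{1}{2 \cdot 4} = \frac{1}{2} \cdot \frac{1}{4} = \frac{1}{8} \approx 0.125$)
$a{\left(v,N \right)} = -14 + 21 v$ ($a{\left(v,N \right)} = -14 + 7 v 3 = -14 + 7 \cdot 3 v = -14 + 21 v$)
$T{\left(J,p \right)} = \frac{J}{8} + \frac{p}{8}$ ($T{\left(J,p \right)} = \frac{J + p}{8} = \frac{J}{8} + \frac{p}{8}$)
$X = -148$ ($X = \left(-14 + 21 \left(-7\right)\right) - -13 = \left(-14 - 147\right) + 13 = -161 + 13 = -148$)
$\left(T{\left(7,5 \right)} - 126\right) X = \left(\left(\frac{1}{8} \cdot 7 + \frac{1}{8} \cdot 5\right) - 126\right) \left(-148\right) = \left(\left(\frac{7}{8} + \frac{5}{8}\right) - 126\right) \left(-148\right) = \left(\frac{3}{2} - 126\right) \left(-148\right) = \left(- \frac{249}{2}\right) \left(-148\right) = 18426$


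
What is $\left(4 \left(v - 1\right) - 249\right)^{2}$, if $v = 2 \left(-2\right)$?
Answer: $72361$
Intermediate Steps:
$v = -4$
$\left(4 \left(v - 1\right) - 249\right)^{2} = \left(4 \left(-4 - 1\right) - 249\right)^{2} = \left(4 \left(-5\right) - 249\right)^{2} = \left(-20 - 249\right)^{2} = \left(-269\right)^{2} = 72361$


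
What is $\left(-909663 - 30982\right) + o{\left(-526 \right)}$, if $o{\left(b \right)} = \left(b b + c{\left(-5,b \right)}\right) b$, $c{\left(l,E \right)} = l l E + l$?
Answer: $-139552691$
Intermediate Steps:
$c{\left(l,E \right)} = l + E l^{2}$ ($c{\left(l,E \right)} = l^{2} E + l = E l^{2} + l = l + E l^{2}$)
$o{\left(b \right)} = b \left(-5 + b^{2} + 25 b\right)$ ($o{\left(b \right)} = \left(b b - 5 \left(1 + b \left(-5\right)\right)\right) b = \left(b^{2} - 5 \left(1 - 5 b\right)\right) b = \left(b^{2} + \left(-5 + 25 b\right)\right) b = \left(-5 + b^{2} + 25 b\right) b = b \left(-5 + b^{2} + 25 b\right)$)
$\left(-909663 - 30982\right) + o{\left(-526 \right)} = \left(-909663 - 30982\right) - 526 \left(-5 + \left(-526\right)^{2} + 25 \left(-526\right)\right) = -940645 - 526 \left(-5 + 276676 - 13150\right) = -940645 - 138612046 = -139552691$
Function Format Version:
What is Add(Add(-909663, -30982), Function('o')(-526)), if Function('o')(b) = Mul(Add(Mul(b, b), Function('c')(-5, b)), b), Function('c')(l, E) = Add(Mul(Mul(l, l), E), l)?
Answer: -139552691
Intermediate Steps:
Function('c')(l, E) = Add(l, Mul(E, Pow(l, 2))) (Function('c')(l, E) = Add(Mul(Pow(l, 2), E), l) = Add(Mul(E, Pow(l, 2)), l) = Add(l, Mul(E, Pow(l, 2))))
Function('o')(b) = Mul(b, Add(-5, Pow(b, 2), Mul(25, b))) (Function('o')(b) = Mul(Add(Mul(b, b), Mul(-5, Add(1, Mul(b, -5)))), b) = Mul(Add(Pow(b, 2), Mul(-5, Add(1, Mul(-5, b)))), b) = Mul(Add(Pow(b, 2), Add(-5, Mul(25, b))), b) = Mul(Add(-5, Pow(b, 2), Mul(25, b)), b) = Mul(b, Add(-5, Pow(b, 2), Mul(25, b))))
Add(Add(-909663, -30982), Function('o')(-526)) = Add(Add(-909663, -30982), Mul(-526, Add(-5, Pow(-526, 2), Mul(25, -526)))) = Add(-940645, Mul(-526, Add(-5, 276676, -13150))) = Add(-940645, Mul(-526, 263521)) = Add(-940645, -138612046) = -139552691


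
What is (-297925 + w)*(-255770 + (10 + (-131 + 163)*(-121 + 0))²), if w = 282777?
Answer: -222058682552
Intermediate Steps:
(-297925 + w)*(-255770 + (10 + (-131 + 163)*(-121 + 0))²) = (-297925 + 282777)*(-255770 + (10 + (-131 + 163)*(-121 + 0))²) = -15148*(-255770 + (10 + 32*(-121))²) = -15148*(-255770 + (10 - 3872)²) = -15148*(-255770 + (-3862)²) = -15148*(-255770 + 14915044) = -15148*14659274 = -222058682552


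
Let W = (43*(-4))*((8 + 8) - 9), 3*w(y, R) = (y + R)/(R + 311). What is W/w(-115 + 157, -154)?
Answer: 20253/4 ≈ 5063.3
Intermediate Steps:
w(y, R) = (R + y)/(3*(311 + R)) (w(y, R) = ((y + R)/(R + 311))/3 = ((R + y)/(311 + R))/3 = (R + y)/(3*(311 + R)))
W = -1204 (W = -172*(16 - 9) = -172*7 = -1204)
W/w(-115 + 157, -154) = -1204*3*(311 - 154)/(-154 + (-115 + 157)) = -1204*471/(-154 + 42) = -1204/((⅓)*(1/157)*(-112)) = -1204/(-112/471) = -1204*(-471/112) = 20253/4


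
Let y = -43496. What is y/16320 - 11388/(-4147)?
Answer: 52637/650760 ≈ 0.080885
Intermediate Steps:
y/16320 - 11388/(-4147) = -43496/16320 - 11388/(-4147) = -43496*1/16320 - 11388*(-1/4147) = -5437/2040 + 876/319 = 52637/650760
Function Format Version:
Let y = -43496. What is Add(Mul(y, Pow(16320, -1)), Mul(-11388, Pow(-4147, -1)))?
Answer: Rational(52637, 650760) ≈ 0.080885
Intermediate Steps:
Add(Mul(y, Pow(16320, -1)), Mul(-11388, Pow(-4147, -1))) = Add(Mul(-43496, Pow(16320, -1)), Mul(-11388, Pow(-4147, -1))) = Add(Mul(-43496, Rational(1, 16320)), Mul(-11388, Rational(-1, 4147))) = Add(Rational(-5437, 2040), Rational(876, 319)) = Rational(52637, 650760)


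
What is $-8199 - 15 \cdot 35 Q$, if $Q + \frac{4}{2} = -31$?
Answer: $9126$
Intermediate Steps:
$Q = -33$ ($Q = -2 - 31 = -33$)
$-8199 - 15 \cdot 35 Q = -8199 - 15 \cdot 35 \left(-33\right) = -8199 - 525 \left(-33\right) = -8199 - -17325 = -8199 + 17325 = 9126$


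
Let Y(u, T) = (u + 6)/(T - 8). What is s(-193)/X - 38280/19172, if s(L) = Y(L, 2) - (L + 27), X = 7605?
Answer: -2550349/1294110 ≈ -1.9707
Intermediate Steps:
Y(u, T) = (6 + u)/(-8 + T)
s(L) = -28 - 7*L/6 (s(L) = (6 + L)/(-8 + 2) - (L + 27) = (6 + L)/(-6) - (27 + L) = -(6 + L)/6 + (-27 - L) = (-1 - L/6) + (-27 - L) = -28 - 7*L/6)
s(-193)/X - 38280/19172 = (-28 - 7/6*(-193))/7605 - 38280/19172 = (-28 + 1351/6)*(1/7605) - 38280*1/19172 = (1183/6)*(1/7605) - 9570/4793 = 7/270 - 9570/4793 = -2550349/1294110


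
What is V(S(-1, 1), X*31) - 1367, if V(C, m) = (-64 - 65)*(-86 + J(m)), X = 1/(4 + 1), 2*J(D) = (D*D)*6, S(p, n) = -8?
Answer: -128732/25 ≈ -5149.3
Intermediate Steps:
J(D) = 3*D² (J(D) = ((D*D)*6)/2 = (D²*6)/2 = (6*D²)/2 = 3*D²)
X = ⅕ (X = 1/5 = ⅕ ≈ 0.20000)
V(C, m) = 11094 - 387*m² (V(C, m) = (-64 - 65)*(-86 + 3*m²) = -129*(-86 + 3*m²) = 11094 - 387*m²)
V(S(-1, 1), X*31) - 1367 = (11094 - 387*((⅕)*31)²) - 1367 = (11094 - 387*(31/5)²) - 1367 = (11094 - 387*961/25) - 1367 = (11094 - 371907/25) - 1367 = -94557/25 - 1367 = -128732/25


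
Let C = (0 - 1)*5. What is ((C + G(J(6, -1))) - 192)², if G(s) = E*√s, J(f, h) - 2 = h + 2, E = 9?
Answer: 39052 - 3546*√3 ≈ 32910.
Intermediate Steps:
C = -5 (C = -1*5 = -5)
J(f, h) = 4 + h (J(f, h) = 2 + (h + 2) = 2 + (2 + h) = 4 + h)
G(s) = 9*√s
((C + G(J(6, -1))) - 192)² = ((-5 + 9*√(4 - 1)) - 192)² = ((-5 + 9*√3) - 192)² = (-197 + 9*√3)²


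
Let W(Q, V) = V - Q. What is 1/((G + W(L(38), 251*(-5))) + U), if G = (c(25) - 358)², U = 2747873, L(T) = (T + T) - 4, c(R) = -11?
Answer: 1/2882707 ≈ 3.4690e-7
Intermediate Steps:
L(T) = -4 + 2*T (L(T) = 2*T - 4 = -4 + 2*T)
G = 136161 (G = (-11 - 358)² = (-369)² = 136161)
1/((G + W(L(38), 251*(-5))) + U) = 1/((136161 + (251*(-5) - (-4 + 2*38))) + 2747873) = 1/((136161 + (-1255 - (-4 + 76))) + 2747873) = 1/((136161 + (-1255 - 1*72)) + 2747873) = 1/((136161 + (-1255 - 72)) + 2747873) = 1/((136161 - 1327) + 2747873) = 1/(134834 + 2747873) = 1/2882707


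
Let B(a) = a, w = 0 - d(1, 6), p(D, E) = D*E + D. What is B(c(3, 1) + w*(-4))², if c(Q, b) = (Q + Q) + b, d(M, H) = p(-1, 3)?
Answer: 81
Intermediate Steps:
p(D, E) = D + D*E
d(M, H) = -4 (d(M, H) = -(1 + 3) = -1*4 = -4)
c(Q, b) = b + 2*Q (c(Q, b) = 2*Q + b = b + 2*Q)
w = 4 (w = 0 - 1*(-4) = 0 + 4 = 4)
B(c(3, 1) + w*(-4))² = ((1 + 2*3) + 4*(-4))² = ((1 + 6) - 16)² = (7 - 16)² = (-9)² = 81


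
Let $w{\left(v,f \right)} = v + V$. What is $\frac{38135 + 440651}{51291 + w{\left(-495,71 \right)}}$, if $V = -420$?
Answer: $\frac{239393}{25188} \approx 9.5042$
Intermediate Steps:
$w{\left(v,f \right)} = -420 + v$ ($w{\left(v,f \right)} = v - 420 = -420 + v$)
$\frac{38135 + 440651}{51291 + w{\left(-495,71 \right)}} = \frac{38135 + 440651}{51291 - 915} = \frac{478786}{51291 - 915} = \frac{478786}{50376} = 478786 \cdot \frac{1}{50376} = \frac{239393}{25188}$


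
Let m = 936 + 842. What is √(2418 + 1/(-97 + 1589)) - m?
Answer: -1778 + √1345656061/746 ≈ -1728.8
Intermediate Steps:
m = 1778
√(2418 + 1/(-97 + 1589)) - m = √(2418 + 1/(-97 + 1589)) - 1*1778 = √(2418 + 1/1492) - 1778 = √(3607657/1492) - 1778 = √1345656061/746 - 1778 = -1778 + √1345656061/746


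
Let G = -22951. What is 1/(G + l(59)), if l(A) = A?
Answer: -1/22892 ≈ -4.3683e-5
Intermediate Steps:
1/(G + l(59)) = 1/(-22951 + 59) = 1/(-22892) = -1/22892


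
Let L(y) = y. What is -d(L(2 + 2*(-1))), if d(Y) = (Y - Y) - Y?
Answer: 0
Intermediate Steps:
d(Y) = -Y (d(Y) = 0 - Y = -Y)
-d(L(2 + 2*(-1))) = -(-1)*(2 + 2*(-1)) = -(-1)*(2 - 2) = -(-1)*0 = -1*0 = 0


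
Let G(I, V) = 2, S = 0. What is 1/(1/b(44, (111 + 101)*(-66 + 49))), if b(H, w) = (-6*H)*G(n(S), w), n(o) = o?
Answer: -528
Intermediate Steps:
b(H, w) = -12*H (b(H, w) = -6*H*2 = -12*H)
1/(1/b(44, (111 + 101)*(-66 + 49))) = 1/(1/(-12*44)) = 1/(1/(-528)) = 1/(-1/528) = -528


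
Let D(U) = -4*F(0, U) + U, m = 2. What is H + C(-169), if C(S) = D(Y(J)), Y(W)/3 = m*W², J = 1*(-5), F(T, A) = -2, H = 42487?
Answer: 42645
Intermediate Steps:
J = -5
Y(W) = 6*W² (Y(W) = 3*(2*W²) = 6*W²)
D(U) = 8 + U (D(U) = -4*(-2) + U = 8 + U)
C(S) = 158 (C(S) = 8 + 6*(-5)² = 8 + 6*25 = 8 + 150 = 158)
H + C(-169) = 42487 + 158 = 42645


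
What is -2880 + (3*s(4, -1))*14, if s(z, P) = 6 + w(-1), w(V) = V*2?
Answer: -2712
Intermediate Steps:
w(V) = 2*V
s(z, P) = 4 (s(z, P) = 6 + 2*(-1) = 6 - 2 = 4)
-2880 + (3*s(4, -1))*14 = -2880 + (3*4)*14 = -2880 + 12*14 = -2880 + 168 = -2712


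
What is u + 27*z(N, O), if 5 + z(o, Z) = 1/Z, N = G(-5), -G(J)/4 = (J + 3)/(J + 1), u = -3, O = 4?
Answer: -525/4 ≈ -131.25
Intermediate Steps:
G(J) = -4*(3 + J)/(1 + J) (G(J) = -4*(J + 3)/(J + 1) = -4*(3 + J)/(1 + J))
N = -2 (N = 4*(-3 - 1*(-5))/(1 - 5) = 4*(-3 + 5)/(-4) = 4*(-¼)*2 = -2)
z(o, Z) = -5 + 1/Z
u + 27*z(N, O) = -3 + 27*(-5 + 1/4) = -3 + 27*(-5 + ¼) = -3 + 27*(-19/4) = -3 - 513/4 = -525/4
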